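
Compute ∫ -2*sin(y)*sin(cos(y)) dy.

Let u = cos(y), so du = (-sin(y)) dy.
Rewriting, the integral becomes 2·∫ sin(u) du = 2·-cos(u).
Substituting back, u = cos(y).

-2*cos(cos(y)) + C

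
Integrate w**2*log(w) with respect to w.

w**3*log(w)/3 - w**3/9 + C

Use integration by parts with u = log(w), dv = w**2 dw.
Then du = 1/w dw and v = w**3/3.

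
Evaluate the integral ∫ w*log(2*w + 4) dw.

w**2*log(2*w + 4)/2 - w**2/4 + w - 2*log(w + 2) + C

Use integration by parts with u = log(2*w + 4), dv = w dw.
Then du = 2/(2*w + 4) dw and v = w**2/2.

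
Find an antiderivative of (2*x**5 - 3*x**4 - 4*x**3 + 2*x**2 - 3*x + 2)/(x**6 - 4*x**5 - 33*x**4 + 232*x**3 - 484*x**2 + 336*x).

log(x)/168 + 523*log(x - 4)/88 - 73*log(x - 3)/15 + 31*log(x - 2)/108 + 6554*log(x + 7)/10395 + 1/(3*x - 6) + C

Factor the denominator: x*(x - 4)*(x - 3)*(x - 2)**2*(x + 7).
Partial-fraction decomposition: 6554/(10395*(x + 7)) + 31/(108*(x - 2)) - 1/(3*(x - 2)**2) - 73/(15*(x - 3)) + 523/(88*(x - 4)) + 1/(168*x).
Integrate each term; A/(x−a) gives A·log|x−a|; A/(x−a)² gives −A/(x−a).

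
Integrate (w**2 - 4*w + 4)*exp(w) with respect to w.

Use integration by parts with u = w**2 - 4*w + 4, dv = exp(w) dw, so v = exp(w).
Apply parts 2 times (tabular method): alternate signs, differentiate u down to 0, integrate dv up.

(w**2 - 6*w + 10)*exp(w) + C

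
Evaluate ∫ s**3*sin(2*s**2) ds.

Let u = s², du = 2s ds; rewrite as (1/2)∫ u^1·sin(2u) du.
Now integrate by parts 1 time.

-s**2*cos(2*s**2)/4 + sin(2*s**2)/8 + C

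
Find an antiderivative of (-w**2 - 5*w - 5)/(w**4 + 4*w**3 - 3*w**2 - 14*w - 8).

Factor the denominator: (w - 2)*(w + 1)**2*(w + 4).
Partial-fraction decomposition: 1/(54*(w + 4)) + 1/(3*(w + 1)) + 1/(9*(w + 1)**2) - 19/(54*(w - 2)).
Integrate each term; A/(w−a) gives A·log|w−a|; A/(w−a)² gives −A/(w−a).

-19*log(w - 2)/54 + log(w + 1)/3 + log(w + 4)/54 - 1/(9*w + 9) + C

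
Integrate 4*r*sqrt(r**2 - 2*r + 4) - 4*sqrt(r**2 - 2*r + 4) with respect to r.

4*(r**2 - 2*r + 4)**(3/2)/3 + C

Let u = r**2 - 2*r + 4, so du = (2*r - 2) dr.
Rewriting, the integral becomes 2·∫ √u du = 2·(2/3)u^(3/2).
Substituting back, u = r**2 - 2*r + 4.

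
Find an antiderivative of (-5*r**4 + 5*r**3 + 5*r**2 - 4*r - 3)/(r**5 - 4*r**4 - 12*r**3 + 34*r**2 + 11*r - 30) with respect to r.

Factor the denominator: (r - 5)*(r - 2)*(r - 1)*(r + 1)*(r + 3).
Partial-fraction decomposition: -243/(160*(r + 3)) + 1/(18*(r + 1)) - 1/(16*(r - 1)) + 31/(45*(r - 2)) - 1199/(288*(r - 5)).
Integrate each term: A/(r−a) contributes A·log|r−a|.

-1199*log(r - 5)/288 + 31*log(r - 2)/45 - log(r - 1)/16 + log(r + 1)/18 - 243*log(r + 3)/160 + C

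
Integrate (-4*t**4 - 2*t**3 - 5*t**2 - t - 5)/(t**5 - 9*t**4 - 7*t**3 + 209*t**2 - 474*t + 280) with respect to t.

Factor the denominator: (t - 7)*(t - 4)*(t - 2)*(t - 1)*(t + 5).
Partial-fraction decomposition: -2375/(4536*(t + 5)) + 17/(108*(t - 1)) - 107/(70*(t - 2)) + 1241/(162*(t - 4)) - 10547/(1080*(t - 7)).
Integrate each term: A/(t−a) contributes A·log|t−a|.

-10547*log(t - 7)/1080 + 1241*log(t - 4)/162 - 107*log(t - 2)/70 + 17*log(t - 1)/108 - 2375*log(t + 5)/4536 + C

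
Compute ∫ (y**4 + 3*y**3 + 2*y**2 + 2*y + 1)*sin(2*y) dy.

Use integration by parts with u = y**4 + 3*y**3 + 2*y**2 + 2*y + 1, dv = sin(2*y) dy, so v = -cos(2*y)/2.
Apply parts 4 times (tabular method): alternate signs, differentiate u down to 0, integrate dv up.

-y**4*cos(2*y)/2 + y**3*sin(2*y) - 3*y**3*cos(2*y)/2 + 9*y**2*sin(2*y)/4 + y**2*cos(2*y)/2 - y*sin(2*y)/2 + 5*y*cos(2*y)/4 - 5*sin(2*y)/8 - 3*cos(2*y)/4 + C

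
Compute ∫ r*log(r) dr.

r**2*log(r)/2 - r**2/4 + C

Use integration by parts with u = log(r), dv = r dr.
Then du = 1/r dr and v = r**2/2.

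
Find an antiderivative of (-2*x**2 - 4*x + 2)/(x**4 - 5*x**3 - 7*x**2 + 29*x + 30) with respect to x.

Factor the denominator: (x - 5)*(x - 3)*(x + 1)*(x + 2).
Partial-fraction decomposition: -2/(35*(x + 2)) + 1/(6*(x + 1)) + 7/(10*(x - 3)) - 17/(21*(x - 5)).
Integrate each term: A/(x−a) contributes A·log|x−a|.

-17*log(x - 5)/21 + 7*log(x - 3)/10 + log(x + 1)/6 - 2*log(x + 2)/35 + C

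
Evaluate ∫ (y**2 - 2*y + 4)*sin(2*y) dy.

-y**2*cos(2*y)/2 + y*sin(2*y)/2 + y*cos(2*y) - sin(2*y)/2 - 7*cos(2*y)/4 + C

Use integration by parts with u = y**2 - 2*y + 4, dv = sin(2*y) dy, so v = -cos(2*y)/2.
Apply parts 2 times (tabular method): alternate signs, differentiate u down to 0, integrate dv up.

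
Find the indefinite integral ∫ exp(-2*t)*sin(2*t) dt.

-exp(-2*t)*sin(2*t)/4 - exp(-2*t)*cos(2*t)/4 + C

Let I denote the integral. Integrate by parts with u = sin(2*t), dv = exp(-2*t) dt, so v = -exp(-2*t)/2: I = -exp(-2*t)*sin(2*t)/2 + ∫ exp(-2*t)*cos(2*t) dt.
Apply parts again with u = cos(2*t), dv = exp(-2*t) dt: ∫ exp(-2*t)*cos(2*t) dt = -exp(-2*t)*cos(2*t)/2 − I. Substituting back brings back I: I = -exp(-2*t)*sin(2*t)/2 - exp(-2*t)*cos(2*t)/2 − I.
Solving for I: (1 + 1)·I equals the remaining terms, so I = (1/2)·(-exp(-2*t)*sin(2*t)/2 - exp(-2*t)*cos(2*t)/2).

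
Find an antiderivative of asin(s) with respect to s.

s*asin(s) + sqrt(-s**2 + 1) + C

Use integration by parts with u = arcsin(s), dv = ds.
Then du = 1/sqrt(-s**2 + 1) ds.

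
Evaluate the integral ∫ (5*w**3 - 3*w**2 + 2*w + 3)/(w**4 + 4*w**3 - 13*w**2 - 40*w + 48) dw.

117*log(w - 3)/98 - 7*log(w - 1)/50 + 4834*log(w + 4)/1225 + 373/(35*w + 140) + C

Factor the denominator: (w - 3)*(w - 1)*(w + 4)**2.
Partial-fraction decomposition: 4834/(1225*(w + 4)) - 373/(35*(w + 4)**2) - 7/(50*(w - 1)) + 117/(98*(w - 3)).
Integrate each term; A/(w−a) gives A·log|w−a|; A/(w−a)² gives −A/(w−a).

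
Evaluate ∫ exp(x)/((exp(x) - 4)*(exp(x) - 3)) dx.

log(exp(x) - 4) - log(exp(x) - 3) + C

Let u = e^x, du = e^x dx.
The integral becomes ∫ du/((u-4)(u-3)); decompose into partial fractions.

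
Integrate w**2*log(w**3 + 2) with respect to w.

w**3*log(w**3 + 2)/3 - w**3/3 + 2*log(w**3 + 2)/3 + C

Let u = w**3 + 2, so du = (3*w**2) dw.
The integral becomes (1/3)·∫ log(u) du; integrate by parts with u′=log(u), dv′=du.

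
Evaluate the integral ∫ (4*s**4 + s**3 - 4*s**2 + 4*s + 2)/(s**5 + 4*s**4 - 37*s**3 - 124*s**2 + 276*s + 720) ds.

283*log(s - 5)/154 - 47*log(s - 3)/90 + 17*log(s + 2)/140 - 7*log(s + 4)/2 + 2401*log(s + 6)/396 + C

Factor the denominator: (s - 5)*(s - 3)*(s + 2)*(s + 4)*(s + 6).
Partial-fraction decomposition: 2401/(396*(s + 6)) - 7/(2*(s + 4)) + 17/(140*(s + 2)) - 47/(90*(s - 3)) + 283/(154*(s - 5)).
Integrate each term: A/(s−a) contributes A·log|s−a|.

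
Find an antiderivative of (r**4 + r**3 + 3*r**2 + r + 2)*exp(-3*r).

(-27*r**4 - 63*r**3 - 144*r**2 - 123*r - 95)*exp(-3*r)/81 + C

Use integration by parts with u = r**4 + r**3 + 3*r**2 + r + 2, dv = exp(-3*r) dr, so v = -exp(-3*r)/3.
Apply parts 4 times (tabular method): alternate signs, differentiate u down to 0, integrate dv up.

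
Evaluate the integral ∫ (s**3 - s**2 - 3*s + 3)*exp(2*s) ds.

(4*s**3 - 10*s**2 - 2*s + 13)*exp(2*s)/8 + C

Use integration by parts with u = s**3 - s**2 - 3*s + 3, dv = exp(2*s) ds, so v = exp(2*s)/2.
Apply parts 3 times (tabular method): alternate signs, differentiate u down to 0, integrate dv up.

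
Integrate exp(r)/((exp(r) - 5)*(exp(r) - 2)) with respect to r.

Let u = e^r, du = e^r dr.
The integral becomes ∫ du/((u-2)(u-5)); decompose into partial fractions.

log(exp(r) - 5)/3 - log(exp(r) - 2)/3 + C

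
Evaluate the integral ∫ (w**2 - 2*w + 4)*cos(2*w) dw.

w**2*sin(2*w)/2 - w*sin(2*w) + w*cos(2*w)/2 + 7*sin(2*w)/4 - cos(2*w)/2 + C

Use integration by parts with u = w**2 - 2*w + 4, dv = cos(2*w) dw, so v = sin(2*w)/2.
Apply parts 2 times (tabular method): alternate signs, differentiate u down to 0, integrate dv up.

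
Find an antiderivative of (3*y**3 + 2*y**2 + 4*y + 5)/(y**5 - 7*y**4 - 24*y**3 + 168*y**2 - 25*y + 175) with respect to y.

Factor the denominator: (y - 7)*(y - 5)*(y + 5)*(y**2 + 1).
Partial-fraction decomposition: (y + 2)/(130*(y**2 + 1)) - 17/(156*(y + 5)) - 45/(52*(y - 5)) + 29/(30*(y - 7)).
Integrate each term; A/(y−a) gives A·log|y−a|; the (By+D)/(y²+p²) term gives a log and an atan.

29*log(y - 7)/30 - 45*log(y - 5)/52 - 17*log(y + 5)/156 + log(y**2 + 1)/260 + atan(y)/65 + C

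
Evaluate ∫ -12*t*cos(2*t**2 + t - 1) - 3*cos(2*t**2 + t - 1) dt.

-3*sin(2*t**2 + t - 1) + C

Let u = 2*t**2 + t - 1, so du = (4*t + 1) dt.
Rewriting, the integral becomes -3·∫ cos(u) du = -3·sin(u).
Substituting back, u = 2*t**2 + t - 1.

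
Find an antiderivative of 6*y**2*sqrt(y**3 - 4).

4*(y**3 - 4)**(3/2)/3 + C

Let u = y**3 - 4, so du = (3*y**2) dy.
Rewriting, the integral becomes 2·∫ √u du = 2·(2/3)u^(3/2).
Substituting back, u = y**3 - 4.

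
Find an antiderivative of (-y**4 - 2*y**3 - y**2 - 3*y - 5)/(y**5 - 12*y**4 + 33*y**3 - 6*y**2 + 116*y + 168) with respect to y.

-1581*log(y - 7)/212 + 1787*log(y - 6)/280 - log(y + 1)/140 + 35*log(y**2 + 4)/848 - 103*atan(y/2)/2120 + C

Factor the denominator: (y - 7)*(y - 6)*(y + 1)*(y**2 + 4).
Partial-fraction decomposition: (175*y - 206)/(2120*(y**2 + 4)) - 1/(140*(y + 1)) + 1787/(280*(y - 6)) - 1581/(212*(y - 7)).
Integrate each term; A/(y−a) gives A·log|y−a|; the (By+D)/(y²+p²) term gives a log and an atan.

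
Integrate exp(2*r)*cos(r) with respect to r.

Let I denote the integral. Integrate by parts with u = cos(r), dv = exp(2*r) dr, so v = exp(2*r)/2: I = exp(2*r)*cos(r)/2 + (1/2)·∫ exp(2*r)*sin(r) dr.
Apply parts again with u = sin(r), dv = exp(2*r) dr: ∫ exp(2*r)*sin(r) dr = exp(2*r)*sin(r)/2 − (1/2)·I. Substituting back brings back I: I = exp(2*r)*sin(r)/4 + exp(2*r)*cos(r)/2 − (1/4)·I.
Solving for I: (1 + 1/4)·I equals the remaining terms, so I = (4/5)·(exp(2*r)*sin(r)/4 + exp(2*r)*cos(r)/2).

exp(2*r)*sin(r)/5 + 2*exp(2*r)*cos(r)/5 + C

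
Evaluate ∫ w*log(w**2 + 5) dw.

w**2*log(w**2 + 5)/2 - w**2/2 + 5*log(w**2 + 5)/2 + C

Let u = w**2 + 5, so du = (2*w) dw.
The integral becomes (1/2)·∫ log(u) du; integrate by parts with u′=log(u), dv′=du.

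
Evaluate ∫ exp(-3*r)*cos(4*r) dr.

4*exp(-3*r)*sin(4*r)/25 - 3*exp(-3*r)*cos(4*r)/25 + C

Let I denote the integral. Integrate by parts with u = cos(4*r), dv = exp(-3*r) dr, so v = -exp(-3*r)/3: I = -exp(-3*r)*cos(4*r)/3 − (4/3)·∫ exp(-3*r)*sin(4*r) dr.
Apply parts again with u = sin(4*r), dv = exp(-3*r) dr: ∫ exp(-3*r)*sin(4*r) dr = -exp(-3*r)*sin(4*r)/3 + (4/3)·I. Substituting back brings back I: I = 4*exp(-3*r)*sin(4*r)/9 - exp(-3*r)*cos(4*r)/3 − (16/9)·I.
Solving for I: (1 + 16/9)·I equals the remaining terms, so I = (9/25)·(4*exp(-3*r)*sin(4*r)/9 - exp(-3*r)*cos(4*r)/3).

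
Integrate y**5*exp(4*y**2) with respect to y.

(8*y**4 - 4*y**2 + 1)*exp(4*y**2)/64 + C

Let u = y², du = 2y dy; rewrite as (1/2)∫ u^2·exp(4u) du.
Now integrate by parts 2 times.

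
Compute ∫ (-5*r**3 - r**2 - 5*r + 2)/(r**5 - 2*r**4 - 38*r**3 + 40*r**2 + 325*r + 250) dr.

-12011*log(r - 5)/44100 + 11*log(r + 1)/144 - 16*log(r + 2)/49 + 209*log(r + 5)/400 + 673/(420*r - 2100) + C

Factor the denominator: (r - 5)**2*(r + 1)*(r + 2)*(r + 5).
Partial-fraction decomposition: 209/(400*(r + 5)) - 16/(49*(r + 2)) + 11/(144*(r + 1)) - 12011/(44100*(r - 5)) - 673/(420*(r - 5)**2).
Integrate each term; A/(r−a) gives A·log|r−a|; A/(r−a)² gives −A/(r−a).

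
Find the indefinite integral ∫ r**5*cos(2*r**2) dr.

r**4*sin(2*r**2)/4 + r**2*cos(2*r**2)/4 - sin(2*r**2)/8 + C

Let u = r², du = 2r dr; rewrite as (1/2)∫ u^2·cos(2u) du.
Now integrate by parts 2 times.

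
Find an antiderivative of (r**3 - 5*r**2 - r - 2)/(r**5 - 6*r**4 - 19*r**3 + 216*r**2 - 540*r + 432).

Factor the denominator: (r - 4)*(r - 3)**2*(r - 2)*(r + 6).
Partial-fraction decomposition: -49/(810*(r + 6)) + 1/(r - 2) + 13/(81*(r - 3)) + 23/(9*(r - 3)**2) - 11/(10*(r - 4)).
Integrate each term; A/(r−a) gives A·log|r−a|; A/(r−a)² gives −A/(r−a).

-11*log(r - 4)/10 + 13*log(r - 3)/81 + log(r - 2) - 49*log(r + 6)/810 - 23/(9*r - 27) + C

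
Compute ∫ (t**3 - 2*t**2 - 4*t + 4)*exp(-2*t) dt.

(-4*t**3 + 2*t**2 + 18*t - 7)*exp(-2*t)/8 + C

Use integration by parts with u = t**3 - 2*t**2 - 4*t + 4, dv = exp(-2*t) dt, so v = -exp(-2*t)/2.
Apply parts 3 times (tabular method): alternate signs, differentiate u down to 0, integrate dv up.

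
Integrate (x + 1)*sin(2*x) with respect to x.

-x*cos(2*x)/2 + sin(2*x)/4 - cos(2*x)/2 + C

Use integration by parts with u = x + 1, dv = sin(2*x) dx, so v = -cos(2*x)/2.
Apply parts 1 times (tabular method): alternate signs, differentiate u down to 0, integrate dv up.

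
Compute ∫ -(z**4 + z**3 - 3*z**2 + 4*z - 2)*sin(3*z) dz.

Use integration by parts with u = z**4 + z**3 - 3*z**2 + 4*z - 2, dv = -sin(3*z) dz, so v = cos(3*z)/3.
Apply parts 4 times (tabular method): alternate signs, differentiate u down to 0, integrate dv up.

z**4*cos(3*z)/3 - 4*z**3*sin(3*z)/9 + z**3*cos(3*z)/3 - z**2*sin(3*z)/3 - 13*z**2*cos(3*z)/9 + 26*z*sin(3*z)/27 + 10*z*cos(3*z)/9 - 10*sin(3*z)/27 - 28*cos(3*z)/81 + C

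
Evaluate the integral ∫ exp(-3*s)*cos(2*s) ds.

Let I denote the integral. Integrate by parts with u = cos(2*s), dv = exp(-3*s) ds, so v = -exp(-3*s)/3: I = -exp(-3*s)*cos(2*s)/3 − (2/3)·∫ exp(-3*s)*sin(2*s) ds.
Apply parts again with u = sin(2*s), dv = exp(-3*s) ds: ∫ exp(-3*s)*sin(2*s) ds = -exp(-3*s)*sin(2*s)/3 + (2/3)·I. Substituting back brings back I: I = 2*exp(-3*s)*sin(2*s)/9 - exp(-3*s)*cos(2*s)/3 − (4/9)·I.
Solving for I: (1 + 4/9)·I equals the remaining terms, so I = (9/13)·(2*exp(-3*s)*sin(2*s)/9 - exp(-3*s)*cos(2*s)/3).

2*exp(-3*s)*sin(2*s)/13 - 3*exp(-3*s)*cos(2*s)/13 + C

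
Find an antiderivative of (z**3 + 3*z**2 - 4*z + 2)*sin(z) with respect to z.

Use integration by parts with u = z**3 + 3*z**2 - 4*z + 2, dv = sin(z) dz, so v = -cos(z).
Apply parts 3 times (tabular method): alternate signs, differentiate u down to 0, integrate dv up.

-z**3*cos(z) + 3*z**2*sin(z) - 3*z**2*cos(z) + 6*z*sin(z) + 10*z*cos(z) - 10*sin(z) + 4*cos(z) + C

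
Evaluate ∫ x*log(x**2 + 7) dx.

Let u = x**2 + 7, so du = (2*x) dx.
The integral becomes (1/2)·∫ log(u) du; integrate by parts with u′=log(u), dv′=du.

x**2*log(x**2 + 7)/2 - x**2/2 + 7*log(x**2 + 7)/2 + C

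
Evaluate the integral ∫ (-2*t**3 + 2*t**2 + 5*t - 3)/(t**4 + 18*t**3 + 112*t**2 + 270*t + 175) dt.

-log(t + 1)/24 + 233*log(t + 5)/8 - 373*log(t + 7)/12 + 34/(t + 5) + C

Factor the denominator: (t + 1)*(t + 5)**2*(t + 7).
Partial-fraction decomposition: -373/(12*(t + 7)) + 233/(8*(t + 5)) - 34/(t + 5)**2 - 1/(24*(t + 1)).
Integrate each term; A/(t−a) gives A·log|t−a|; A/(t−a)² gives −A/(t−a).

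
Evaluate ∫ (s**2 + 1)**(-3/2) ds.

Substitute s = tan(θ), so ds = sec(θ)^2 dθ and the radical becomes sqrt(s**2 + 1) = sec(θ) by the Pythagorean identity.
Integrate the resulting trig expression in θ, then back-substitute tan(θ) = s, sec(θ) = sqrt(s**2 + 1) (absorbing any constant into C).

s/sqrt(s**2 + 1) + C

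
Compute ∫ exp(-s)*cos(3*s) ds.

Let I denote the integral. Integrate by parts with u = cos(3*s), dv = exp(-s) ds, so v = -exp(-s): I = -exp(-s)*cos(3*s) − 3·∫ exp(-s)*sin(3*s) ds.
Apply parts again with u = sin(3*s), dv = exp(-s) ds: ∫ exp(-s)*sin(3*s) ds = -exp(-s)*sin(3*s) + 3·I. Substituting back brings back I: I = 3*exp(-s)*sin(3*s) - exp(-s)*cos(3*s) − 9·I.
Solving for I: (1 + 9)·I equals the remaining terms, so I = (1/10)·(3*exp(-s)*sin(3*s) - exp(-s)*cos(3*s)).

3*exp(-s)*sin(3*s)/10 - exp(-s)*cos(3*s)/10 + C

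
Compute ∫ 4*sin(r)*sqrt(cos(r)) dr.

Let u = cos(r), so du = (-sin(r)) dr.
Rewriting, the integral becomes -4·∫ √u du = -4·(2/3)u^(3/2).
Substituting back, u = cos(r).

-8*cos(r)**(3/2)/3 + C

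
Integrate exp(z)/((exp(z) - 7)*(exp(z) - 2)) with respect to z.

Let u = e^z, du = e^z dz.
The integral becomes ∫ du/((u-2)(u-7)); decompose into partial fractions.

log(exp(z) - 7)/5 - log(exp(z) - 2)/5 + C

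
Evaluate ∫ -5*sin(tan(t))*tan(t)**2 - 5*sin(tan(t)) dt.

5*cos(tan(t)) + C

Let u = tan(t), so du = (tan(t)**2 + 1) dt.
Rewriting, the integral becomes -5·∫ sin(u) du = -5·-cos(u).
Substituting back, u = tan(t).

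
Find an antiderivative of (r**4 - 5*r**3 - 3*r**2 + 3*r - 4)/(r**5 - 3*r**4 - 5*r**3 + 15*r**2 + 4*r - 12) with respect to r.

Factor the denominator: (r - 3)*(r - 2)*(r - 1)*(r + 1)*(r + 2).
Partial-fraction decomposition: 17/(30*(r + 2)) + 1/(6*(r + 1)) - 2/(3*(r - 1)) + 17/(6*(r - 2)) - 19/(10*(r - 3)).
Integrate each term: A/(r−a) contributes A·log|r−a|.

-19*log(r - 3)/10 + 17*log(r - 2)/6 - 2*log(r - 1)/3 + log(r + 1)/6 + 17*log(r + 2)/30 + C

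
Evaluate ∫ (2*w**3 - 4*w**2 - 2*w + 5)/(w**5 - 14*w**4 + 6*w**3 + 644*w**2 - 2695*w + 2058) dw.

Factor the denominator: (w - 7)**2*(w - 6)*(w - 1)*(w + 7).
Partial-fraction decomposition: -863/(20384*(w + 7)) - 1/(1440*(w - 1)) + 281/(65*(w - 6)) - 3775/(882*(w - 7)) + 481/(84*(w - 7)**2).
Integrate each term; A/(w−a) gives A·log|w−a|; A/(w−a)² gives −A/(w−a).

-3775*log(w - 7)/882 + 281*log(w - 6)/65 - log(w - 1)/1440 - 863*log(w + 7)/20384 - 481/(84*w - 588) + C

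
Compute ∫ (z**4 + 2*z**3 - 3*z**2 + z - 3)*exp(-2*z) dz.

Use integration by parts with u = z**4 + 2*z**3 - 3*z**2 + z - 3, dv = exp(-2*z) dz, so v = -exp(-2*z)/2.
Apply parts 4 times (tabular method): alternate signs, differentiate u down to 0, integrate dv up.

(-z**4 - 4*z**3 - 3*z**2 - 4*z + 1)*exp(-2*z)/2 + C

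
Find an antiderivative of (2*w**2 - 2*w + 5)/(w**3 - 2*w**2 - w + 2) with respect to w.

3*log(w - 2) - 5*log(w - 1)/2 + 3*log(w + 1)/2 + C

Factor the denominator: (w - 2)*(w - 1)*(w + 1).
Partial-fraction decomposition: 3/(2*(w + 1)) - 5/(2*(w - 1)) + 3/(w - 2).
Integrate each term: A/(w−a) contributes A·log|w−a|.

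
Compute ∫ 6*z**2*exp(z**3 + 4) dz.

2*exp(z**3 + 4) + C

Let u = z**3 + 4, so du = (3*z**2) dz.
Rewriting, the integral becomes 2·∫ e^u du = 2·e^u.
Substituting back, u = z**3 + 4.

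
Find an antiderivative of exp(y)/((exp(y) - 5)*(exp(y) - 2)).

log(exp(y) - 5)/3 - log(exp(y) - 2)/3 + C

Let u = e^y, du = e^y dy.
The integral becomes ∫ du/((u-5)(u-2)); decompose into partial fractions.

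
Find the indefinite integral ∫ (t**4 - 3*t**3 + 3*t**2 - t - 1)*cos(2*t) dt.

t**4*sin(2*t)/2 - 3*t**3*sin(2*t)/2 + t**3*cos(2*t) - 9*t**2*cos(2*t)/4 + 7*t*sin(2*t)/4 - sin(2*t)/2 + 7*cos(2*t)/8 + C

Use integration by parts with u = t**4 - 3*t**3 + 3*t**2 - t - 1, dv = cos(2*t) dt, so v = sin(2*t)/2.
Apply parts 4 times (tabular method): alternate signs, differentiate u down to 0, integrate dv up.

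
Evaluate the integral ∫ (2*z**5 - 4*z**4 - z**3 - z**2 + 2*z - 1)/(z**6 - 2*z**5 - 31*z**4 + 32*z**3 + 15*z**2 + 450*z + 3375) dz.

1559583*log(z - 5)/1849600 - 799*log(z + 3)/2304 + 8661*log(z + 5)/6800 + 299*log(z**2 + 9)/2601 - 745*atan(z/3)/10404 - 3609/(2720*z - 13600) + C

Factor the denominator: (z - 5)**2*(z + 3)*(z + 5)*(z**2 + 9).
Partial-fraction decomposition: (2392*z - 2235)/(10404*(z**2 + 9)) + 8661/(6800*(z + 5)) - 799/(2304*(z + 3)) + 1559583/(1849600*(z - 5)) + 3609/(2720*(z - 5)**2).
Integrate each term; A/(z−a) gives A·log|z−a|; the (Bz+D)/(z²+p²) term gives a log and an atan.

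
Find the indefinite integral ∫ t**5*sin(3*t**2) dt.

-t**4*cos(3*t**2)/6 + t**2*sin(3*t**2)/9 + cos(3*t**2)/27 + C

Let u = t², du = 2t dt; rewrite as (1/2)∫ u^2·sin(3u) du.
Now integrate by parts 2 times.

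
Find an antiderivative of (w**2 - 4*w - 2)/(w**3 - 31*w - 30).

10*log(w - 6)/77 - 3*log(w + 1)/28 + 43*log(w + 5)/44 + C

Factor the denominator: (w - 6)*(w + 1)*(w + 5).
Partial-fraction decomposition: 43/(44*(w + 5)) - 3/(28*(w + 1)) + 10/(77*(w - 6)).
Integrate each term: A/(w−a) contributes A·log|w−a|.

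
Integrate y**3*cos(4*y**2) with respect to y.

y**2*sin(4*y**2)/8 + cos(4*y**2)/32 + C

Let u = y², du = 2y dy; rewrite as (1/2)∫ u^1·cos(4u) du.
Now integrate by parts 1 time.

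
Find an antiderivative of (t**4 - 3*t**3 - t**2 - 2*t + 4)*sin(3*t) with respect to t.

-t**4*cos(3*t)/3 + 4*t**3*sin(3*t)/9 + t**3*cos(3*t) - t**2*sin(3*t) + 7*t**2*cos(3*t)/9 - 14*t*sin(3*t)/27 - 122*cos(3*t)/81 + C

Use integration by parts with u = t**4 - 3*t**3 - t**2 - 2*t + 4, dv = sin(3*t) dt, so v = -cos(3*t)/3.
Apply parts 4 times (tabular method): alternate signs, differentiate u down to 0, integrate dv up.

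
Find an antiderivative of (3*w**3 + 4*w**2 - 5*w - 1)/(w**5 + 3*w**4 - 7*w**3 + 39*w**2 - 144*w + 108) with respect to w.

Factor the denominator: (w - 2)*(w - 1)*(w + 6)*(w**2 + 9).
Partial-fraction decomposition: -(89*w - 1551)/(1170*(w**2 + 9)) - 95/(504*(w + 6)) - 1/(70*(w - 1)) + 29/(104*(w - 2)).
Integrate each term; A/(w−a) gives A·log|w−a|; the (Bw+D)/(w²+p²) term gives a log and an atan.

29*log(w - 2)/104 - log(w - 1)/70 - 95*log(w + 6)/504 - 89*log(w**2 + 9)/2340 + 517*atan(w/3)/1170 + C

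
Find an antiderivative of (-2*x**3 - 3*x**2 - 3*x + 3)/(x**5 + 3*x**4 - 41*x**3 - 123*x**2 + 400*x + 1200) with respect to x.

-337*log(x - 5)/720 + 185*log(x - 4)/504 + 39*log(x + 3)/112 - 95*log(x + 4)/72 + 193*log(x + 5)/180 + C

Factor the denominator: (x - 5)*(x - 4)*(x + 3)*(x + 4)*(x + 5).
Partial-fraction decomposition: 193/(180*(x + 5)) - 95/(72*(x + 4)) + 39/(112*(x + 3)) + 185/(504*(x - 4)) - 337/(720*(x - 5)).
Integrate each term: A/(x−a) contributes A·log|x−a|.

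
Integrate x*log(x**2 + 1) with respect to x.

x**2*log(x**2 + 1)/2 - x**2/2 + log(x**2 + 1)/2 + C

Let u = x**2 + 1, so du = (2*x) dx.
The integral becomes (1/2)·∫ log(u) du; integrate by parts with u′=log(u), dv′=du.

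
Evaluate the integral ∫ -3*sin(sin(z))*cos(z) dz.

Let u = sin(z), so du = (cos(z)) dz.
Rewriting, the integral becomes -3·∫ sin(u) du = -3·-cos(u).
Substituting back, u = sin(z).

3*cos(sin(z)) + C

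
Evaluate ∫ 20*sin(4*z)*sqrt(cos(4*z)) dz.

Let u = cos(4*z), so du = (-4*sin(4*z)) dz.
Rewriting, the integral becomes -5·∫ √u du = -5·(2/3)u^(3/2).
Substituting back, u = cos(4*z).

-10*cos(4*z)**(3/2)/3 + C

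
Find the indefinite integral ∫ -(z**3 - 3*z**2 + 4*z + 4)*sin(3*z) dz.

Use integration by parts with u = z**3 - 3*z**2 + 4*z + 4, dv = -sin(3*z) dz, so v = cos(3*z)/3.
Apply parts 3 times (tabular method): alternate signs, differentiate u down to 0, integrate dv up.

z**3*cos(3*z)/3 - z**2*sin(3*z)/3 - z**2*cos(3*z) + 2*z*sin(3*z)/3 + 10*z*cos(3*z)/9 - 10*sin(3*z)/27 + 14*cos(3*z)/9 + C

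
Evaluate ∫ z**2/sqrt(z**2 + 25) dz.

z*sqrt(z**2 + 25)/2 - 25*log(z + sqrt(z**2 + 25))/2 + C

Substitute z = 5·tan(θ), so dz = 5·sec(θ)^2 dθ and the radical becomes sqrt(z**2 + 25) = 5·sec(θ) by the Pythagorean identity.
Integrate the resulting trig expression in θ, then back-substitute tan(θ) = z/5, sec(θ) = sqrt(z**2 + 25)/5 (absorbing any constant into C).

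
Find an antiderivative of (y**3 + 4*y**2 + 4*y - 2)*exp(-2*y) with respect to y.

(-4*y**3 - 22*y**2 - 38*y - 11)*exp(-2*y)/8 + C

Use integration by parts with u = y**3 + 4*y**2 + 4*y - 2, dv = exp(-2*y) dy, so v = -exp(-2*y)/2.
Apply parts 3 times (tabular method): alternate signs, differentiate u down to 0, integrate dv up.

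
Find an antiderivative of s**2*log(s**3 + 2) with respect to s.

Let u = s**3 + 2, so du = (3*s**2) ds.
The integral becomes (1/3)·∫ log(u) du; integrate by parts with u′=log(u), dv′=du.

s**3*log(s**3 + 2)/3 - s**3/3 + 2*log(s**3 + 2)/3 + C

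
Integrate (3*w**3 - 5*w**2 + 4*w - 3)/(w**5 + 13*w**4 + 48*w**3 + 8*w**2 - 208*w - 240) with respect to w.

Factor the denominator: (w - 2)*(w + 2)**2*(w + 5)*(w + 6).
Partial-fraction decomposition: -855/(128*(w + 6)) + 523/(63*(w + 5)) - 235/(144*(w + 2)) + 55/(48*(w + 2)**2) + 9/(896*(w - 2)).
Integrate each term; A/(w−a) gives A·log|w−a|; A/(w−a)² gives −A/(w−a).

9*log(w - 2)/896 - 235*log(w + 2)/144 + 523*log(w + 5)/63 - 855*log(w + 6)/128 - 55/(48*w + 96) + C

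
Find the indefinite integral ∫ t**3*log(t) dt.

t**4*log(t)/4 - t**4/16 + C

Use integration by parts with u = log(t), dv = t**3 dt.
Then du = 1/t dt and v = t**4/4.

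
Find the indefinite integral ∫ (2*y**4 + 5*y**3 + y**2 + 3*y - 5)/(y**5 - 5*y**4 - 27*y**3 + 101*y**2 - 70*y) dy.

Factor the denominator: y*(y - 7)*(y - 2)*(y - 1)*(y + 5).
Partial-fraction decomposition: 1/(4*(y + 5)) + 1/(6*(y - 1)) - 11/(10*(y - 2)) + 1097/(420*(y - 7)) + 1/(14*y).
Integrate each term: A/(y−a) contributes A·log|y−a|.

log(y)/14 + 1097*log(y - 7)/420 - 11*log(y - 2)/10 + log(y - 1)/6 + log(y + 5)/4 + C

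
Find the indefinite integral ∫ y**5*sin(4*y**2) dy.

-y**4*cos(4*y**2)/8 + y**2*sin(4*y**2)/16 + cos(4*y**2)/64 + C

Let u = y², du = 2y dy; rewrite as (1/2)∫ u^2·sin(4u) du.
Now integrate by parts 2 times.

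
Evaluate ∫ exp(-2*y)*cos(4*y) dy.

Let I denote the integral. Integrate by parts with u = cos(4*y), dv = exp(-2*y) dy, so v = -exp(-2*y)/2: I = -exp(-2*y)*cos(4*y)/2 − 2·∫ exp(-2*y)*sin(4*y) dy.
Apply parts again with u = sin(4*y), dv = exp(-2*y) dy: ∫ exp(-2*y)*sin(4*y) dy = -exp(-2*y)*sin(4*y)/2 + 2·I. Substituting back brings back I: I = exp(-2*y)*sin(4*y) - exp(-2*y)*cos(4*y)/2 − 4·I.
Solving for I: (1 + 4)·I equals the remaining terms, so I = (1/5)·(exp(-2*y)*sin(4*y) - exp(-2*y)*cos(4*y)/2).

exp(-2*y)*sin(4*y)/5 - exp(-2*y)*cos(4*y)/10 + C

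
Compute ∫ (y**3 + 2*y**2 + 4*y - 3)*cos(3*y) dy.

y**3*sin(3*y)/3 + 2*y**2*sin(3*y)/3 + y**2*cos(3*y)/3 + 10*y*sin(3*y)/9 + 4*y*cos(3*y)/9 - 31*sin(3*y)/27 + 10*cos(3*y)/27 + C

Use integration by parts with u = y**3 + 2*y**2 + 4*y - 3, dv = cos(3*y) dy, so v = sin(3*y)/3.
Apply parts 3 times (tabular method): alternate signs, differentiate u down to 0, integrate dv up.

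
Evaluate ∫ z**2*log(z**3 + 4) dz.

z**3*log(z**3 + 4)/3 - z**3/3 + 4*log(z**3 + 4)/3 + C

Let u = z**3 + 4, so du = (3*z**2) dz.
The integral becomes (1/3)·∫ log(u) du; integrate by parts with u′=log(u), dv′=du.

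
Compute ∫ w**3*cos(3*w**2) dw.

Let u = w², du = 2w dw; rewrite as (1/2)∫ u^1·cos(3u) du.
Now integrate by parts 1 time.

w**2*sin(3*w**2)/6 + cos(3*w**2)/18 + C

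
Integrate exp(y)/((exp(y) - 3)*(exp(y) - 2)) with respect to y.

log(exp(y) - 3) - log(exp(y) - 2) + C

Let u = e^y, du = e^y dy.
The integral becomes ∫ du/((u-2)(u-3)); decompose into partial fractions.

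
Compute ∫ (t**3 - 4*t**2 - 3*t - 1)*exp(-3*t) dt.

Use integration by parts with u = t**3 - 4*t**2 - 3*t - 1, dv = exp(-3*t) dt, so v = -exp(-3*t)/3.
Apply parts 3 times (tabular method): alternate signs, differentiate u down to 0, integrate dv up.

(-3*t**3 + 9*t**2 + 15*t + 8)*exp(-3*t)/9 + C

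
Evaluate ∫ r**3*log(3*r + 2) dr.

r**4*log(3*r + 2)/4 - r**4/16 + r**3/18 - r**2/18 + 2*r/27 - 4*log(3*r + 2)/81 + C

Use integration by parts with u = log(3*r + 2), dv = r**3 dr.
Then du = 3/(3*r + 2) dr and v = r**4/4.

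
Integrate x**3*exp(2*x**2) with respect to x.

(2*x**2 - 1)*exp(2*x**2)/8 + C

Let u = x², du = 2x dx; rewrite as (1/2)∫ u^1·exp(2u) du.
Now integrate by parts 1 time.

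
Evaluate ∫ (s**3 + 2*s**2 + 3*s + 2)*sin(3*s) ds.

-s**3*cos(3*s)/3 + s**2*sin(3*s)/3 - 2*s**2*cos(3*s)/3 + 4*s*sin(3*s)/9 - 7*s*cos(3*s)/9 + 7*sin(3*s)/27 - 14*cos(3*s)/27 + C

Use integration by parts with u = s**3 + 2*s**2 + 3*s + 2, dv = sin(3*s) ds, so v = -cos(3*s)/3.
Apply parts 3 times (tabular method): alternate signs, differentiate u down to 0, integrate dv up.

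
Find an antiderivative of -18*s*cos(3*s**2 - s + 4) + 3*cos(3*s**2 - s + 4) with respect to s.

Let u = 3*s**2 - s + 4, so du = (6*s - 1) ds.
Rewriting, the integral becomes -3·∫ cos(u) du = -3·sin(u).
Substituting back, u = 3*s**2 - s + 4.

-3*sin(3*s**2 - s + 4) + C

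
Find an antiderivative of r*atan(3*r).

r**2*atan(3*r)/2 - r/6 + atan(3*r)/18 + C

Use integration by parts with u = arctan(3*r), dv = r dr.
Then du = 3/(9*r**2 + 1) dr.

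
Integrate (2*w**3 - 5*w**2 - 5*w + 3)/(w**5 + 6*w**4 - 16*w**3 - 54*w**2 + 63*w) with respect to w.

log(w)/21 - log(w - 3)/120 + 5*log(w - 1)/64 + 9*log(w + 3)/32 - 893*log(w + 7)/2240 + C

Factor the denominator: w*(w - 3)*(w - 1)*(w + 3)*(w + 7).
Partial-fraction decomposition: -893/(2240*(w + 7)) + 9/(32*(w + 3)) + 5/(64*(w - 1)) - 1/(120*(w - 3)) + 1/(21*w).
Integrate each term: A/(w−a) contributes A·log|w−a|.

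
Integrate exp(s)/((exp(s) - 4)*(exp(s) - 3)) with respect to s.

log(exp(s) - 4) - log(exp(s) - 3) + C

Let u = e^s, du = e^s ds.
The integral becomes ∫ du/((u-4)(u-3)); decompose into partial fractions.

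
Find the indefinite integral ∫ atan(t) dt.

t*atan(t) - log(t**2 + 1)/2 + C

Use integration by parts with u = arctan(t), dv = dt.
Then du = 1/(t**2 + 1) dt.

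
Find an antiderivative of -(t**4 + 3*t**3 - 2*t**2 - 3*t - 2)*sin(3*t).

Use integration by parts with u = t**4 + 3*t**3 - 2*t**2 - 3*t - 2, dv = -sin(3*t) dt, so v = cos(3*t)/3.
Apply parts 4 times (tabular method): alternate signs, differentiate u down to 0, integrate dv up.

t**4*cos(3*t)/3 - 4*t**3*sin(3*t)/9 + t**3*cos(3*t) - t**2*sin(3*t) - 10*t**2*cos(3*t)/9 + 20*t*sin(3*t)/27 - 5*t*cos(3*t)/3 + 5*sin(3*t)/9 - 34*cos(3*t)/81 + C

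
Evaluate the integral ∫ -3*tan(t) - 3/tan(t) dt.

-3*log(tan(t)) + C

Let u = tan(t), so du = (tan(t)**2 + 1) dt.
Rewriting, the integral becomes -3·∫ 1/u du = -3·log(u).
Substituting back, u = tan(t).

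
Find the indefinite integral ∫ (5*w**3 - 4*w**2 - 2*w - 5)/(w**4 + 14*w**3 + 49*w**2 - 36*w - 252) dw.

Factor the denominator: (w - 2)*(w + 3)*(w + 6)*(w + 7).
Partial-fraction decomposition: 317/(6*(w + 7)) - 1217/(24*(w + 6)) + 17/(6*(w + 3)) + 1/(24*(w - 2)).
Integrate each term: A/(w−a) contributes A·log|w−a|.

log(w - 2)/24 + 17*log(w + 3)/6 - 1217*log(w + 6)/24 + 317*log(w + 7)/6 + C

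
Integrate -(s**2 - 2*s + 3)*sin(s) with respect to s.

s**2*cos(s) - 2*s*sin(s) - 2*s*cos(s) + 2*sin(s) + cos(s) + C

Use integration by parts with u = s**2 - 2*s + 3, dv = -sin(s) ds, so v = cos(s).
Apply parts 2 times (tabular method): alternate signs, differentiate u down to 0, integrate dv up.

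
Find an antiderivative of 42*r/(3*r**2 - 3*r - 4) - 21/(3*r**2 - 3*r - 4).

Let u = 3*r**2 - 3*r - 4, so du = (6*r - 3) dr.
Rewriting, the integral becomes 7·∫ 1/u du = 7·log(u).
Substituting back, u = 3*r**2 - 3*r - 4.

7*log(3*r**2 - 3*r - 4) + C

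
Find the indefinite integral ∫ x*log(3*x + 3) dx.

x**2*log(3*x + 3)/2 - x**2/4 + x/2 - log(x + 1)/2 + C

Use integration by parts with u = log(3*x + 3), dv = x dx.
Then du = 3/(3*x + 3) dx and v = x**2/2.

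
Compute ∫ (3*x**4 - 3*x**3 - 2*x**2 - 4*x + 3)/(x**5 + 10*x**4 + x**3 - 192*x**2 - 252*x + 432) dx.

Factor the denominator: (x - 4)*(x - 1)*(x + 3)*(x + 6)**2.
Partial-fraction decomposition: 21583/(14700*(x + 6)) - 1497/(70*(x + 6)**2) + 107/(84*(x + 3)) + 1/(196*(x - 1)) + 177/(700*(x - 4)).
Integrate each term; A/(x−a) gives A·log|x−a|; A/(x−a)² gives −A/(x−a).

177*log(x - 4)/700 + log(x - 1)/196 + 107*log(x + 3)/84 + 21583*log(x + 6)/14700 + 1497/(70*x + 420) + C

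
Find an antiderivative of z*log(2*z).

Use integration by parts with u = log(2*z), dv = z dz.
Then du = 1/z dz and v = z**2/2.

z**2*(log(z) + log(2))/2 - z**2/4 + C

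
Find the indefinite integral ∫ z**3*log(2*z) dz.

z**4*(log(z) + log(2))/4 - z**4/16 + C

Use integration by parts with u = log(2*z), dv = z**3 dz.
Then du = 1/z dz and v = z**4/4.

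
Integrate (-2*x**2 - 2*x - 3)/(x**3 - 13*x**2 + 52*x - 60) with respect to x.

Factor the denominator: (x - 6)*(x - 5)*(x - 2).
Partial-fraction decomposition: -5/(4*(x - 2)) + 21/(x - 5) - 87/(4*(x - 6)).
Integrate each term: A/(x−a) contributes A·log|x−a|.

-87*log(x - 6)/4 + 21*log(x - 5) - 5*log(x - 2)/4 + C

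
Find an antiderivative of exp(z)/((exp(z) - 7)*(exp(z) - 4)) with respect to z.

log(exp(z) - 7)/3 - log(exp(z) - 4)/3 + C

Let u = e^z, du = e^z dz.
The integral becomes ∫ du/((u-7)(u-4)); decompose into partial fractions.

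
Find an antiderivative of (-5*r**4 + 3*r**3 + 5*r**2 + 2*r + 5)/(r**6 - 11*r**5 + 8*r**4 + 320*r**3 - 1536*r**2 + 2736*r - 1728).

-5635*log(r - 6)/1152 + 199*log(r - 4)/16 - 268*log(r - 3)/27 + 1167*log(r - 2)/512 + 1391*log(r + 6)/13824 - 27/(64*r - 128) + C

Factor the denominator: (r - 6)*(r - 4)*(r - 3)*(r - 2)**2*(r + 6).
Partial-fraction decomposition: 1391/(13824*(r + 6)) + 1167/(512*(r - 2)) + 27/(64*(r - 2)**2) - 268/(27*(r - 3)) + 199/(16*(r - 4)) - 5635/(1152*(r - 6)).
Integrate each term; A/(r−a) gives A·log|r−a|; A/(r−a)² gives −A/(r−a).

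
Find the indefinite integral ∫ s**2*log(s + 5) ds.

s**3*log(s + 5)/3 - s**3/9 + 5*s**2/6 - 25*s/3 + 125*log(s + 5)/3 + C

Use integration by parts with u = log(s + 5), dv = s**2 ds.
Then du = 1/(s + 5) ds and v = s**3/3.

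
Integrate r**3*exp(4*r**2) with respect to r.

(4*r**2 - 1)*exp(4*r**2)/32 + C

Let u = r², du = 2r dr; rewrite as (1/2)∫ u^1·exp(4u) du.
Now integrate by parts 1 time.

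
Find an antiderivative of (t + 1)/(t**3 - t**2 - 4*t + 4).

3*log(t - 2)/4 - 2*log(t - 1)/3 - log(t + 2)/12 + C

Factor the denominator: (t - 2)*(t - 1)*(t + 2).
Partial-fraction decomposition: -1/(12*(t + 2)) - 2/(3*(t - 1)) + 3/(4*(t - 2)).
Integrate each term: A/(t−a) contributes A·log|t−a|.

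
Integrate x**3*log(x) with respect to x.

x**4*log(x)/4 - x**4/16 + C

Use integration by parts with u = log(x), dv = x**3 dx.
Then du = 1/x dx and v = x**4/4.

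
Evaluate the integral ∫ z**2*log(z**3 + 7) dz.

Let u = z**3 + 7, so du = (3*z**2) dz.
The integral becomes (1/3)·∫ log(u) du; integrate by parts with u′=log(u), dv′=du.

z**3*log(z**3 + 7)/3 - z**3/3 + 7*log(z**3 + 7)/3 + C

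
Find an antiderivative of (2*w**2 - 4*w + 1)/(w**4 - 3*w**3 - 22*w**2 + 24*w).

log(w)/24 + 49*log(w - 6)/300 + log(w - 1)/25 - 49*log(w + 4)/200 + C

Factor the denominator: w*(w - 6)*(w - 1)*(w + 4).
Partial-fraction decomposition: -49/(200*(w + 4)) + 1/(25*(w - 1)) + 49/(300*(w - 6)) + 1/(24*w).
Integrate each term: A/(w−a) contributes A·log|w−a|.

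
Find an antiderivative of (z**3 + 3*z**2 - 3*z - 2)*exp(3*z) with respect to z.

(9*z**3 + 18*z**2 - 39*z - 5)*exp(3*z)/27 + C

Use integration by parts with u = z**3 + 3*z**2 - 3*z - 2, dv = exp(3*z) dz, so v = exp(3*z)/3.
Apply parts 3 times (tabular method): alternate signs, differentiate u down to 0, integrate dv up.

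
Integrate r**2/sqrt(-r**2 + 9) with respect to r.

Substitute r = 3·sin(θ), so dr = 3·cos(θ) dθ and the radical becomes sqrt(-r**2 + 9) = 3·cos(θ) by the Pythagorean identity.
Integrate the resulting trig expression in θ, then back-substitute θ = asin(r/3), sin(θ) = r/3, cos(θ) = sqrt(-r**2 + 9)/3 (absorbing any constant into C).

-r*sqrt(-r**2 + 9)/2 + 9*asin(r/3)/2 + C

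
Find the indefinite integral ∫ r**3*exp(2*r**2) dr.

Let u = r², du = 2r dr; rewrite as (1/2)∫ u^1·exp(2u) du.
Now integrate by parts 1 time.

(2*r**2 - 1)*exp(2*r**2)/8 + C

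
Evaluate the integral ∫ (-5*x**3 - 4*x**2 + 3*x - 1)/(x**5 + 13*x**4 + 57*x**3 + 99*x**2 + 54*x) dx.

Factor the denominator: x*(x + 1)*(x + 3)**2*(x + 6).
Partial-fraction decomposition: 917/(270*(x + 6)) - 127/(36*(x + 3)) + 89/(18*(x + 3)**2) + 3/(20*(x + 1)) - 1/(54*x).
Integrate each term; A/(x−a) gives A·log|x−a|; A/(x−a)² gives −A/(x−a).

-log(x)/54 + 3*log(x + 1)/20 - 127*log(x + 3)/36 + 917*log(x + 6)/270 - 89/(18*x + 54) + C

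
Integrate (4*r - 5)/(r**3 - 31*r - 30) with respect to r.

Factor the denominator: (r - 6)*(r + 1)*(r + 5).
Partial-fraction decomposition: -25/(44*(r + 5)) + 9/(28*(r + 1)) + 19/(77*(r - 6)).
Integrate each term: A/(r−a) contributes A·log|r−a|.

19*log(r - 6)/77 + 9*log(r + 1)/28 - 25*log(r + 5)/44 + C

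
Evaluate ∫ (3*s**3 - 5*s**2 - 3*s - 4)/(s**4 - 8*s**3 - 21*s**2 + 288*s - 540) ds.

223*log(s - 6)/18 - 21*log(s - 5)/2 + 23*log(s - 3)/54 + 37*log(s + 6)/54 + C

Factor the denominator: (s - 6)*(s - 5)*(s - 3)*(s + 6).
Partial-fraction decomposition: 37/(54*(s + 6)) + 23/(54*(s - 3)) - 21/(2*(s - 5)) + 223/(18*(s - 6)).
Integrate each term: A/(s−a) contributes A·log|s−a|.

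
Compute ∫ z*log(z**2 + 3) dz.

z**2*log(z**2 + 3)/2 - z**2/2 + 3*log(z**2 + 3)/2 + C

Let u = z**2 + 3, so du = (2*z) dz.
The integral becomes (1/2)·∫ log(u) du; integrate by parts with u′=log(u), dv′=du.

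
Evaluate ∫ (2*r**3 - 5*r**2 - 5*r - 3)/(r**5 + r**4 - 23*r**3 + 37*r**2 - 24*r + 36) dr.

Factor the denominator: (r - 3)*(r - 2)*(r + 6)*(r**2 + 1).
Partial-fraction decomposition: -(39*r - 49)/(370*(r**2 + 1)) - 65/(296*(r + 6)) + 17/(40*(r - 2)) - 1/(10*(r - 3)).
Integrate each term; A/(r−a) gives A·log|r−a|; the (Br+D)/(r²+p²) term gives a log and an atan.

-log(r - 3)/10 + 17*log(r - 2)/40 - 65*log(r + 6)/296 - 39*log(r**2 + 1)/740 + 49*atan(r)/370 + C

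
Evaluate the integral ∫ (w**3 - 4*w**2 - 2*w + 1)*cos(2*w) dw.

w**3*sin(2*w)/2 - 2*w**2*sin(2*w) + 3*w**2*cos(2*w)/4 - 7*w*sin(2*w)/4 - 2*w*cos(2*w) + 3*sin(2*w)/2 - 7*cos(2*w)/8 + C

Use integration by parts with u = w**3 - 4*w**2 - 2*w + 1, dv = cos(2*w) dw, so v = sin(2*w)/2.
Apply parts 3 times (tabular method): alternate signs, differentiate u down to 0, integrate dv up.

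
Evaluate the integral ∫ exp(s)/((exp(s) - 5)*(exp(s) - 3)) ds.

log(exp(s) - 5)/2 - log(exp(s) - 3)/2 + C

Let u = e^s, du = e^s ds.
The integral becomes ∫ du/((u-5)(u-3)); decompose into partial fractions.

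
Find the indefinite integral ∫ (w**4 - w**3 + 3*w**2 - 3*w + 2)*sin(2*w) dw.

-w**4*cos(2*w)/2 + w**3*sin(2*w) + w**3*cos(2*w)/2 - 3*w**2*sin(2*w)/4 + 3*w*cos(2*w)/4 - 3*sin(2*w)/8 - cos(2*w) + C

Use integration by parts with u = w**4 - w**3 + 3*w**2 - 3*w + 2, dv = sin(2*w) dw, so v = -cos(2*w)/2.
Apply parts 4 times (tabular method): alternate signs, differentiate u down to 0, integrate dv up.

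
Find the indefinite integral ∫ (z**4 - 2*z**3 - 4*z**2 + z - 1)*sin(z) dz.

-z**4*cos(z) + 4*z**3*sin(z) + 2*z**3*cos(z) - 6*z**2*sin(z) + 16*z**2*cos(z) - 32*z*sin(z) - 13*z*cos(z) + 13*sin(z) - 31*cos(z) + C

Use integration by parts with u = z**4 - 2*z**3 - 4*z**2 + z - 1, dv = sin(z) dz, so v = -cos(z).
Apply parts 4 times (tabular method): alternate signs, differentiate u down to 0, integrate dv up.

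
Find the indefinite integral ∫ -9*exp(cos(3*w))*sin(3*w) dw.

Let u = cos(3*w), so du = (-3*sin(3*w)) dw.
Rewriting, the integral becomes 3·∫ e^u du = 3·e^u.
Substituting back, u = cos(3*w).

3*exp(cos(3*w)) + C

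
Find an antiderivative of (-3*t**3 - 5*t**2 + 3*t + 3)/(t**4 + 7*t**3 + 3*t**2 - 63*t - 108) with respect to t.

-19*log(t - 3)/42 + 73*log(t + 3)/6 - 103*log(t + 4)/7 + 5/(t + 3) + C

Factor the denominator: (t - 3)*(t + 3)**2*(t + 4).
Partial-fraction decomposition: -103/(7*(t + 4)) + 73/(6*(t + 3)) - 5/(t + 3)**2 - 19/(42*(t - 3)).
Integrate each term; A/(t−a) gives A·log|t−a|; A/(t−a)² gives −A/(t−a).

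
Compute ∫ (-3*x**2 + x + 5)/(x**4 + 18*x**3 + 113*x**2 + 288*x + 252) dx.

Factor the denominator: (x + 2)*(x + 3)*(x + 6)*(x + 7).
Partial-fraction decomposition: 149/(20*(x + 7)) - 109/(12*(x + 6)) + 25/(12*(x + 3)) - 9/(20*(x + 2)).
Integrate each term: A/(x−a) contributes A·log|x−a|.

-9*log(x + 2)/20 + 25*log(x + 3)/12 - 109*log(x + 6)/12 + 149*log(x + 7)/20 + C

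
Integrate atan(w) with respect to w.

w*atan(w) - log(w**2 + 1)/2 + C

Use integration by parts with u = arctan(w), dv = dw.
Then du = 1/(w**2 + 1) dw.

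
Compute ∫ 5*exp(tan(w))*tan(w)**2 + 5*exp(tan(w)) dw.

5*exp(tan(w)) + C

Let u = tan(w), so du = (tan(w)**2 + 1) dw.
Rewriting, the integral becomes 5·∫ e^u du = 5·e^u.
Substituting back, u = tan(w).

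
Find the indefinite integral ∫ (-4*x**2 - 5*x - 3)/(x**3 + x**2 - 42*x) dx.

Factor the denominator: x*(x - 6)*(x + 7).
Partial-fraction decomposition: -164/(91*(x + 7)) - 59/(26*(x - 6)) + 1/(14*x).
Integrate each term: A/(x−a) contributes A·log|x−a|.

log(x)/14 - 59*log(x - 6)/26 - 164*log(x + 7)/91 + C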